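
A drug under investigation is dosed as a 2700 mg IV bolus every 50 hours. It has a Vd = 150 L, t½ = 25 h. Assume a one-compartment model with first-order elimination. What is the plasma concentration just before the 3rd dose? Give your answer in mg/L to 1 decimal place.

5.6 mg/L

f = (1/2)^(τ/t½) = (1/2)^(50/25) ≈ 0.2500.
C₀ = D/Vd = 2700/150 ≈ 18.000 mg/L.
Before the 3rd dose, 2 doses have been given. Superposition: Cmin = C₀·(f + f²).
≈ 18.000 × (0.2500 + 0.0625) ≈ 18.000 × 0.3125 ≈ 5.625 mg/L.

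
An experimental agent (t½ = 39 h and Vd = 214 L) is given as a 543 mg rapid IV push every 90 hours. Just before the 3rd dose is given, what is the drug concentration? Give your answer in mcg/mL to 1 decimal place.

0.6 mcg/mL

f = (1/2)^(τ/t½) = (1/2)^(90/39) ≈ 0.2020.
C₀ = D/Vd = 543/214 ≈ 2.537 mcg/mL.
Before the 3rd dose, 2 doses have been given. Superposition: Cmin = C₀·(f + f²).
≈ 2.537 × (0.2020 + 0.0408) ≈ 2.537 × 0.2428 ≈ 0.616 mcg/mL.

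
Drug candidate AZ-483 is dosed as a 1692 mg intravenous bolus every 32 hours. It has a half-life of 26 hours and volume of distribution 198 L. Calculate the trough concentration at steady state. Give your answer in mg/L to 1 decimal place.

6.3 mg/L

τ/t½ = 32/26 ≈ 1.2308, so fraction remaining f = (1/2)^(32/26) ≈ 0.4261.
At steady state, accumulation factor R = 1/(1 − e^(−kτ)) ≈ 1.7425.
Single-dose peak C₀ = D/Vd = 1692/198 ≈ 8.545 mg/L.
Steady-state peak Cmax,ss = C₀·R ≈ 8.545 × 1.7425 ≈ 14.890 mg/L.
Steady-state trough Cmin,ss = Cmax,ss·f ≈ 14.890 × 0.4261 ≈ 6.345 mg/L.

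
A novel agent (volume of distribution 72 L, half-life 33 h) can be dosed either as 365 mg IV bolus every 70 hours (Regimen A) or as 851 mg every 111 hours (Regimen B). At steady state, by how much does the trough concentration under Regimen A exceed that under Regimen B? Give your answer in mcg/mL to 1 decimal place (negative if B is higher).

Regimen A: f = (1/2)^(70/33) ≈ 0.2299; Cmin,ss = (365/72)·f/(1−f) ≈ 1.513 mcg/mL.
Regimen B: f = (1/2)^(111/33) ≈ 0.0972; Cmin,ss = (851/72)·f/(1−f) ≈ 1.273 mcg/mL.
Difference ≈ 1.513 − 1.273 ≈ 0.240 mcg/mL.

0.2 mcg/mL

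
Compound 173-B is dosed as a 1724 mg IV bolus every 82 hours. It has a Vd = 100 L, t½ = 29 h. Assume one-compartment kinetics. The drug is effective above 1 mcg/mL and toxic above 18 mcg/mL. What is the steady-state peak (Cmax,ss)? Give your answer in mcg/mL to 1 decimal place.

20.1 mcg/mL

τ/t½ = 82/29 ≈ 2.8276, so fraction remaining f = (1/2)^(82/29) ≈ 0.1409.
Accumulation ratio R = 1/(1 − f) ≈ 1/0.8591 ≈ 1.1640.
Each bolus raises the concentration by D/Vd = 1724/100 ≈ 17.240 mcg/mL.
Steady-state peak Cmax,ss = C₀·R ≈ 17.240 × 1.1640 ≈ 20.067 mcg/mL.
Peak 20.1 mcg/mL vs MTC 18 mcg/mL: exceeds toxic threshold.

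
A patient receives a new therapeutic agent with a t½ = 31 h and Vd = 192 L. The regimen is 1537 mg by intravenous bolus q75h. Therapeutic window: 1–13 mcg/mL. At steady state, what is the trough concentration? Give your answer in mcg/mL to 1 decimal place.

k = ln2/t½ = ln2/31 ≈ 0.022360 h⁻¹; fraction remaining f = e^(−kτ) = e^(−0.022360×75) ≈ 0.1869.
At steady state, accumulation factor R = 1/(1 − e^(−kτ)) ≈ 1.2299.
Single-dose peak C₀ = D/Vd = 1537/192 ≈ 8.005 mcg/mL.
Cmax,ss = C₀/(1 − f) ≈ 8.005/0.8131 ≈ 9.845 mcg/mL.
Steady-state trough Cmin,ss = Cmax,ss·f ≈ 9.845 × 0.1869 ≈ 1.840 mcg/mL.
Trough 1.8 mcg/mL vs MEC 1 mcg/mL: adequate.

1.8 mcg/mL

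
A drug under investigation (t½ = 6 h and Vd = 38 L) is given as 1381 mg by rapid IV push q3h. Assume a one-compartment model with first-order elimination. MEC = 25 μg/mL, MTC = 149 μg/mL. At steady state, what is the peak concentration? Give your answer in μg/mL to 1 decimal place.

k = ln2/t½ = ln2/6 ≈ 0.115525 h⁻¹; fraction remaining f = e^(−kτ) = e^(−0.115525×3) ≈ 0.7071.
At steady state, accumulation factor R = 1/(1 − e^(−kτ)) ≈ 3.4141.
Single-dose peak C₀ = D/Vd = 1381/38 ≈ 36.342 μg/mL.
Steady-state peak Cmax,ss = C₀·R ≈ 36.342 × 3.4141 ≈ 124.075 μg/mL.
Peak 124.1 μg/mL vs MTC 149 μg/mL: below toxic threshold.

124.1 μg/mL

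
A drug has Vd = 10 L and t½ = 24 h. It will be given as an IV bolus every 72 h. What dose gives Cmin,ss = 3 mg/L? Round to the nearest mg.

τ/t½ = 72/24 ≈ 3, so f = (1/2)^(72/24) ≈ 0.125000.
Cmin,ss = (D/Vd)·f/(1−f), so D = Cmin,ss·Vd·(1−f)/f.
D = 3 × 10 × (1−f)/f ≈ 3 × 10 × 7.00000 ≈ 210.00 mg.

210 mg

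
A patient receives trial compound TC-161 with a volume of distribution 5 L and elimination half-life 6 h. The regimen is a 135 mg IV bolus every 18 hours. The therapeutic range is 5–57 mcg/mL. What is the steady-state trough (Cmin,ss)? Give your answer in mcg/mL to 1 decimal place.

3.9 mcg/mL

τ = 18 h = 3 half-lives, so f = (1/2)^3 = 0.125.
At steady state, R = 1/(1 − 0.125) = 8/7.
Single-dose peak C₀ = D/Vd = 135/5 = 27 mcg/mL.
Steady-state peak Cmax,ss = C₀·R = 27 × 8/7 ≈ 30.857 mcg/mL.
Steady-state trough Cmin,ss = Cmax,ss·f ≈ 30.857 × 0.125 ≈ 3.857 mcg/mL.
Trough 3.9 mcg/mL vs MEC 5 mcg/mL: subtherapeutic.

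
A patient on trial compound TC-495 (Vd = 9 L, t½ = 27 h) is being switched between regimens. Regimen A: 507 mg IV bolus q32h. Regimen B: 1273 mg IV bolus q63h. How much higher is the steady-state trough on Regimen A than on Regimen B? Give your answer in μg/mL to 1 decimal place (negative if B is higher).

Regimen A: f = (1/2)^(32/27) ≈ 0.4398; Cmin,ss = (507/9)·f/(1−f) ≈ 44.226 μg/mL.
Regimen B: f = (1/2)^(63/27) ≈ 0.1984; Cmin,ss = (1273/9)·f/(1−f) ≈ 35.008 μg/mL.
Difference ≈ 44.226 − 35.008 ≈ 9.218 μg/mL.

9.2 μg/mL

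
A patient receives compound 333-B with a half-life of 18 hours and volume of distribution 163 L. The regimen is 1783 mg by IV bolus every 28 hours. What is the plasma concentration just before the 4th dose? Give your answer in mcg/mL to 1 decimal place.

f = (1/2)^(τ/t½) = (1/2)^(28/18) ≈ 0.3402.
C₀ = D/Vd = 1783/163 ≈ 10.939 mcg/mL.
Before the 4th dose, 3 doses have been given. Superposition: Cmin = C₀·(f + f² + … + f^3).
≈ 10.939 × (0.3402 + 0.1157 + 0.0394) ≈ 10.939 × 0.4953 ≈ 5.418 mcg/mL.

5.4 mcg/mL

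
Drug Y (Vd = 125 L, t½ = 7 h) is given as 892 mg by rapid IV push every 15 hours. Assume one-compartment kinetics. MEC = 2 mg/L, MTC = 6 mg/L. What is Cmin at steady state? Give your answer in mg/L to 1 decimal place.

2.1 mg/L

Over one 15-h interval, 15/7 ≈ 2.1429 half-lives elapse, leaving f ≈ 0.2264 of each dose.
Each bolus raises the concentration by D/Vd = 892/125 ≈ 7.136 mg/L.
Steady-state trough Cmin,ss = C₀·f/(1−f) ≈ 7.136 × 0.2264/0.7736 ≈ 2.088 mg/L.
Trough 2.1 mg/L vs MEC 2 mg/L: adequate.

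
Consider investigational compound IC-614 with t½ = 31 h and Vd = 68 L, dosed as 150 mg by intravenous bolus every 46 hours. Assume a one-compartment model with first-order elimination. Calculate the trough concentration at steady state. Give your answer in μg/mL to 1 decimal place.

1.2 μg/mL

τ/t½ = 46/31 ≈ 1.4839, so fraction remaining f = (1/2)^(46/31) ≈ 0.3575.
Accumulation ratio R = 1/(1 − f) ≈ 1/0.6425 ≈ 1.5564.
Single-dose peak C₀ = D/Vd = 150/68 ≈ 2.206 μg/mL.
Steady-state peak Cmax,ss = C₀·R ≈ 2.206 × 1.5564 ≈ 3.433 μg/mL.
One interval later, Cmin,ss = Cmax,ss·e^(−kτ) ≈ 3.433 × 0.3575 ≈ 1.227 μg/mL.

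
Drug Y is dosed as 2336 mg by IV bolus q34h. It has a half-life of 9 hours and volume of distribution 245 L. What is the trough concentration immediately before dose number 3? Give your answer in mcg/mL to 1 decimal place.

0.7 mcg/mL

f = (1/2)^(τ/t½) = (1/2)^(34/9) ≈ 0.0729.
C₀ = D/Vd = 2336/245 ≈ 9.535 mcg/mL.
Before the 3rd dose, 2 doses have been given. Superposition: Cmin = C₀·(f + f²).
≈ 9.535 × (0.0729 + 0.0053) ≈ 9.535 × 0.0782 ≈ 0.746 mcg/mL.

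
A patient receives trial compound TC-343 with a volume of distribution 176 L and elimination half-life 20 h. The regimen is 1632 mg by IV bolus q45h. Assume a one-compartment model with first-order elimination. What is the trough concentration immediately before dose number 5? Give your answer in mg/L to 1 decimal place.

f = (1/2)^(τ/t½) = (1/2)^(45/20) ≈ 0.2102.
C₀ = D/Vd = 1632/176 ≈ 9.273 mg/L.
Before the 5th dose, 4 doses have been given. Superposition: Cmin = C₀·(f + f² + … + f^4).
≈ 9.273 × (0.2102 + 0.0442 + 0.0093 + 0.0020) ≈ 9.273 × 0.2657 ≈ 2.464 mg/L.

2.5 mg/L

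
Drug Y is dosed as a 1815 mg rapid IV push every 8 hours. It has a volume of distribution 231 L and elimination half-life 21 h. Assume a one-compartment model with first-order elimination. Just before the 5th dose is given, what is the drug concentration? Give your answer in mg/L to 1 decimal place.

17.0 mg/L

f = (1/2)^(τ/t½) = (1/2)^(8/21) ≈ 0.7679.
C₀ = D/Vd = 1815/231 ≈ 7.857 mg/L.
Before the 5th dose, 4 doses have been given. Superposition: Cmin = C₀·(f + f² + … + f^4).
≈ 7.857 × (0.7679 + 0.5897 + 0.4528 + 0.3477) ≈ 7.857 × 2.1581 ≈ 16.956 mg/L.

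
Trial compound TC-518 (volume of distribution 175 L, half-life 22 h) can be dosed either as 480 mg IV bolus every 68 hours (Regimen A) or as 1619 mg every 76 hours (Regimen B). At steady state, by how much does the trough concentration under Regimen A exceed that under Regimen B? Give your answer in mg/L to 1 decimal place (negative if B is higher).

Regimen A: f = (1/2)^(68/22) ≈ 0.1174; Cmin,ss = (480/175)·f/(1−f) ≈ 0.365 mg/L.
Regimen B: f = (1/2)^(76/22) ≈ 0.0912; Cmin,ss = (1619/175)·f/(1−f) ≈ 0.928 mg/L.
Difference ≈ 0.365 − 0.928 ≈ -0.563 mg/L.

-0.6 mg/L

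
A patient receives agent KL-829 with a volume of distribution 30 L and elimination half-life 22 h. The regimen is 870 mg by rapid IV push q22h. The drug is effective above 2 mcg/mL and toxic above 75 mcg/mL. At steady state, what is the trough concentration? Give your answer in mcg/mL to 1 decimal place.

29.0 mcg/mL

The dosing interval is 1 half-life, so f = 2^(−1) = 0.5.
Accumulation ratio R = 1/(1 − f) = 1/0.5 = 2/1.
Single-dose peak C₀ = D/Vd = 870/30 = 29 mcg/mL.
Steady-state peak Cmax,ss = C₀·R = 29 × 2/1 ≈ 58.000 mcg/mL.
Steady-state trough Cmin,ss = Cmax,ss·f ≈ 58.000 × 0.5 ≈ 29.000 mcg/mL.
Trough 29.0 mcg/mL vs MEC 2 mcg/mL: adequate.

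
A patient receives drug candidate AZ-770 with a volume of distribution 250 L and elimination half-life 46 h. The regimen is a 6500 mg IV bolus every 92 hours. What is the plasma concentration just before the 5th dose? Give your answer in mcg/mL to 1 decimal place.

f = (1/2)^(τ/t½) = (1/2)^(92/46) ≈ 0.2500.
C₀ = D/Vd = 6500/250 ≈ 26.000 mcg/mL.
Before the 5th dose, 4 doses have been given. Superposition: Cmin = C₀·(f + f² + … + f^4).
≈ 26.000 × (0.2500 + 0.0625 + 0.0156 + 0.0039) ≈ 26.000 × 0.3320 ≈ 8.632 mcg/mL.

8.6 mcg/mL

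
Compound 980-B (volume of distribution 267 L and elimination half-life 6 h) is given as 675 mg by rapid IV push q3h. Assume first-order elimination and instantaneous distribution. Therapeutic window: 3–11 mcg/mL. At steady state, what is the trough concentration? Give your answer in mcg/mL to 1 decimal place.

τ/t½ = 3/6 ≈ 0.5, so fraction remaining f = (1/2)^(3/6) ≈ 0.7071.
Single-dose peak C₀ = D/Vd = 675/267 ≈ 2.528 mcg/mL.
Steady-state trough Cmin,ss = C₀·f/(1−f) ≈ 2.528 × 0.7071/0.2929 ≈ 6.103 mcg/mL.
Trough 6.1 mcg/mL vs MEC 3 mcg/mL: adequate.

6.1 mcg/mL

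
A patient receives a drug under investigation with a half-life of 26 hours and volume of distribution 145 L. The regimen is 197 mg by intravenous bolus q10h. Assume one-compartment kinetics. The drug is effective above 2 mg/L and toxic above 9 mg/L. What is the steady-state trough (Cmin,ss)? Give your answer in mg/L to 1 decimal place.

4.4 mg/L

τ/t½ = 10/26 ≈ 0.38462, so fraction remaining f = (1/2)^(10/26) ≈ 0.7660.
Accumulation ratio R = 1/(1 − f) ≈ 1/0.2340 ≈ 4.2735.
Each bolus raises the concentration by D/Vd = 197/145 ≈ 1.359 mg/L.
Cmax,ss = C₀/(1 − f) ≈ 1.359/0.2340 ≈ 5.808 mg/L.
One interval later, Cmin,ss = Cmax,ss·e^(−kτ) ≈ 5.808 × 0.7660 ≈ 4.449 mg/L.
Trough 4.4 mg/L vs MEC 2 mg/L: adequate.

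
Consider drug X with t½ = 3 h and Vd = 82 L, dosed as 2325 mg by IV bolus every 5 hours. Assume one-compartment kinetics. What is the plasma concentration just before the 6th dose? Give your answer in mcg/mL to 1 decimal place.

13.0 mcg/mL

f = (1/2)^(τ/t½) = (1/2)^(5/3) ≈ 0.3150.
C₀ = D/Vd = 2325/82 ≈ 28.354 mcg/mL.
Before the 6th dose, 5 doses have been given. Superposition: Cmin = C₀·(f + f² + … + f^5).
≈ 28.354 × (0.3150 + 0.0992 + 0.0313 + 0.0098 + 0.0031) ≈ 28.354 × 0.4584 ≈ 12.997 mcg/mL.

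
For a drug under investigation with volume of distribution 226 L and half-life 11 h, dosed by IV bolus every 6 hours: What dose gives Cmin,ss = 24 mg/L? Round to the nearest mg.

2492 mg

τ/t½ = 6/11 ≈ 0.54545, so f = (1/2)^(6/11) ≈ 0.685175.
Cmin,ss = (D/Vd)·f/(1−f), so D = Cmin,ss·Vd·(1−f)/f.
D = 24 × 226 × (1−f)/f ≈ 24 × 226 × 0.45948 ≈ 2492.22 mg.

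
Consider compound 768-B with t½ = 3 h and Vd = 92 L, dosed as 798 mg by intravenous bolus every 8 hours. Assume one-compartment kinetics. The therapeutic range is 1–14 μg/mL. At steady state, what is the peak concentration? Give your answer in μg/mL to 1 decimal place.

Over one 8-h interval, 8/3 ≈ 2.6667 half-lives elapse, leaving f ≈ 0.1575 of each dose.
Accumulation ratio R = 1/(1 − f) ≈ 1/0.8425 ≈ 1.1869.
Each bolus raises the concentration by D/Vd = 798/92 ≈ 8.674 μg/mL.
Steady-state peak Cmax,ss = C₀·R ≈ 8.674 × 1.1869 ≈ 10.295 μg/mL.
Peak 10.3 μg/mL vs MTC 14 μg/mL: below toxic threshold.

10.3 μg/mL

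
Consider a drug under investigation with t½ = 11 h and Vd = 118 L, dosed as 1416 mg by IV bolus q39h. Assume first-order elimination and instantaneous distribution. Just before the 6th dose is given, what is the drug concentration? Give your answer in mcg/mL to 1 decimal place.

1.1 mcg/mL

f = (1/2)^(τ/t½) = (1/2)^(39/11) ≈ 0.0856.
C₀ = D/Vd = 1416/118 ≈ 12.000 mcg/mL.
Before the 6th dose, 5 doses have been given. Superposition: Cmin = C₀·(f + f² + … + f^5).
≈ 12.000 × (0.0856 + 0.0073 + 0.0006 + 0.0001 + 0.0000) ≈ 12.000 × 0.0936 ≈ 1.123 mcg/mL.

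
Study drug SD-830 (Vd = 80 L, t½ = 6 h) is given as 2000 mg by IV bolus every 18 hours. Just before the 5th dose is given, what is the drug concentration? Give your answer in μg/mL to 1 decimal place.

f = (1/2)^(τ/t½) = (1/2)^(18/6) ≈ 0.1250.
C₀ = D/Vd = 2000/80 ≈ 25.000 μg/mL.
Before the 5th dose, 4 doses have been given. Superposition: Cmin = C₀·(f + f² + … + f^4).
≈ 25.000 × (0.1250 + 0.0156 + 0.0020 + 0.0002) ≈ 25.000 × 0.1428 ≈ 3.570 μg/mL.

3.6 μg/mL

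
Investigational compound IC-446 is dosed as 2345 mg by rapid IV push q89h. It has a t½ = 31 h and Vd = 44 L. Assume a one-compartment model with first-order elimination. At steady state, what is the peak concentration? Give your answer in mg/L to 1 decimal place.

61.7 mg/L

k = ln2/t½ = ln2/31 ≈ 0.022360 h⁻¹; fraction remaining f = e^(−kτ) = e^(−0.022360×89) ≈ 0.1367.
Accumulation ratio R = 1/(1 − f) ≈ 1/0.8633 ≈ 1.1583.
Single-dose peak C₀ = D/Vd = 2345/44 ≈ 53.295 mg/L.
Cmax,ss = C₀/(1 − f) ≈ 53.295/0.8633 ≈ 61.734 mg/L.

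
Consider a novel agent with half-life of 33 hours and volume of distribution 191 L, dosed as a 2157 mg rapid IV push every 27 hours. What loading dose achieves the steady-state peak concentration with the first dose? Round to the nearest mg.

f = (1/2)^(27/33) ≈ 0.567156; accumulation ratio R = 1/(1−f) ≈ 2.31030.
Loading dose to hit Cmax,ss on first dose: D_load = D_maint·R ≈ 2157 × 2.31030 ≈ 4983.32 mg.

4983 mg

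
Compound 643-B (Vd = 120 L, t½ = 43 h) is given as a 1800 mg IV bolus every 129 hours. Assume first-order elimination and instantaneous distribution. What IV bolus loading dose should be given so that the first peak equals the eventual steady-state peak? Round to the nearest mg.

2057 mg

f = (1/2)^(129/43) ≈ 0.125000; accumulation ratio R = 1/(1−f) ≈ 1.14286.
Loading dose to hit Cmax,ss on first dose: D_load = D_maint·R ≈ 1800 × 1.14286 ≈ 2057.15 mg.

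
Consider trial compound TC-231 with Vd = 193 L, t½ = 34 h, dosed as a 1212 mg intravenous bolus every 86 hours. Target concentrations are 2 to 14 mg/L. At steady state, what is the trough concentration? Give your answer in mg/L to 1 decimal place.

τ/t½ = 86/34 ≈ 2.5294, so fraction remaining f = (1/2)^(86/34) ≈ 0.1732.
At steady state, accumulation factor R = 1/(1 − e^(−kτ)) ≈ 1.2095.
Each bolus raises the concentration by D/Vd = 1212/193 ≈ 6.280 mg/L.
Steady-state peak Cmax,ss = C₀·R ≈ 6.280 × 1.2095 ≈ 7.596 mg/L.
Steady-state trough Cmin,ss = Cmax,ss·f ≈ 7.596 × 0.1732 ≈ 1.316 mg/L.
Trough 1.3 mg/L vs MEC 2 mg/L: subtherapeutic.

1.3 mg/L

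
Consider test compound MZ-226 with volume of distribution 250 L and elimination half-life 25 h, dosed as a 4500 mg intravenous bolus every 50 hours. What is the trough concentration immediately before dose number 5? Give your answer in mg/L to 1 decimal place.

f = (1/2)^(τ/t½) = (1/2)^(50/25) ≈ 0.2500.
C₀ = D/Vd = 4500/250 ≈ 18.000 mg/L.
Before the 5th dose, 4 doses have been given. Superposition: Cmin = C₀·(f + f² + … + f^4).
≈ 18.000 × (0.2500 + 0.0625 + 0.0156 + 0.0039) ≈ 18.000 × 0.3320 ≈ 5.976 mg/L.

6.0 mg/L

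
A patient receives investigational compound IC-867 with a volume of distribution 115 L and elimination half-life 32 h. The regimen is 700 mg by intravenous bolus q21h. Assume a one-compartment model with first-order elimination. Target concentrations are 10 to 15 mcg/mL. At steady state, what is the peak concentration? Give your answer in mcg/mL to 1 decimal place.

16.7 mcg/mL

k = ln2/t½ = ln2/32 ≈ 0.021661 h⁻¹; fraction remaining f = e^(−kτ) = e^(−0.021661×21) ≈ 0.6345.
At steady state, accumulation factor R = 1/(1 − e^(−kτ)) ≈ 2.7360.
Each bolus raises the concentration by D/Vd = 700/115 ≈ 6.087 mcg/mL.
Cmax,ss = C₀/(1 − f) ≈ 6.087/0.3655 ≈ 16.654 mcg/mL.
Peak 16.7 mcg/mL vs MTC 15 mcg/mL: exceeds toxic threshold.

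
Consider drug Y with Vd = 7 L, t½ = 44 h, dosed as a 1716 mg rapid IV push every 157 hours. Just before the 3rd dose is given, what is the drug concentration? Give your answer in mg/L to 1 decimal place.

22.4 mg/L

f = (1/2)^(τ/t½) = (1/2)^(157/44) ≈ 0.0843.
C₀ = D/Vd = 1716/7 ≈ 245.143 mg/L.
Before the 3rd dose, 2 doses have been given. Superposition: Cmin = C₀·(f + f²).
≈ 245.143 × (0.0843 + 0.0071) ≈ 245.143 × 0.0914 ≈ 22.406 mg/L.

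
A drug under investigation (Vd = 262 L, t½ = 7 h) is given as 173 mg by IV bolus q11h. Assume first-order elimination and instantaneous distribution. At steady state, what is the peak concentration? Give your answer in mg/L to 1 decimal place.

1.0 mg/L

k = ln2/t½ = ln2/7 ≈ 0.099021 h⁻¹; fraction remaining f = e^(−kτ) = e^(−0.099021×11) ≈ 0.3365.
Accumulation ratio R = 1/(1 − f) ≈ 1/0.6635 ≈ 1.5072.
Each bolus raises the concentration by D/Vd = 173/262 ≈ 0.660 mg/L.
Steady-state peak Cmax,ss = C₀·R ≈ 0.660 × 1.5072 ≈ 0.995 mg/L.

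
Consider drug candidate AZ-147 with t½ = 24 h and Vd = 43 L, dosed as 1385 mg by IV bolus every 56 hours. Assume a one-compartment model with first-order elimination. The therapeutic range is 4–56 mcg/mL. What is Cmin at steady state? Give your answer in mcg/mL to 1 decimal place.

k = ln2/t½ = ln2/24 ≈ 0.028881 h⁻¹; fraction remaining f = e^(−kτ) = e^(−0.028881×56) ≈ 0.1984.
Accumulation ratio R = 1/(1 − f) ≈ 1/0.8016 ≈ 1.2475.
Single-dose peak C₀ = D/Vd = 1385/43 ≈ 32.209 mcg/mL.
Steady-state peak Cmax,ss = C₀·R ≈ 32.209 × 1.2475 ≈ 40.181 mcg/mL.
One interval later, Cmin,ss = Cmax,ss·e^(−kτ) ≈ 40.181 × 0.1984 ≈ 7.972 mcg/mL.
Trough 8.0 mcg/mL vs MEC 4 mcg/mL: adequate.

8.0 mcg/mL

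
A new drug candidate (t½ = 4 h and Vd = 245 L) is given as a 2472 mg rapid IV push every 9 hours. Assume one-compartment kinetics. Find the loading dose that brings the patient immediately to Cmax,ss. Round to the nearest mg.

3130 mg

f = (1/2)^(9/4) ≈ 0.210224; accumulation ratio R = 1/(1−f) ≈ 1.26618.
Loading dose to hit Cmax,ss on first dose: D_load = D_maint·R ≈ 2472 × 1.26618 ≈ 3130.00 mg.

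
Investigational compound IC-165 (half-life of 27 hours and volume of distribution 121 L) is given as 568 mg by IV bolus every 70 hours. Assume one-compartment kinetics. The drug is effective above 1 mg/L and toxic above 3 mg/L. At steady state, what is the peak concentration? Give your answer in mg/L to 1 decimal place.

τ/t½ = 70/27 ≈ 2.5926, so fraction remaining f = (1/2)^(70/27) ≈ 0.1658.
Accumulation ratio R = 1/(1 − f) ≈ 1/0.8342 ≈ 1.1988.
Each bolus raises the concentration by D/Vd = 568/121 ≈ 4.694 mg/L.
Cmax,ss = C₀/(1 − f) ≈ 4.694/0.8342 ≈ 5.627 mg/L.
Peak 5.6 mg/L vs MTC 3 mg/L: exceeds toxic threshold.

5.6 mg/L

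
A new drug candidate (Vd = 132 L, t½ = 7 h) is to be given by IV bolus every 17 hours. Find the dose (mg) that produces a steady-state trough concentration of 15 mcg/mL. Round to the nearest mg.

8680 mg

τ/t½ = 17/7 ≈ 2.4286, so f = (1/2)^(17/7) ≈ 0.185749.
Cmin,ss = (D/Vd)·f/(1−f), so D = Cmin,ss·Vd·(1−f)/f.
D = 15 × 132 × (1−f)/f ≈ 15 × 132 × 4.38361 ≈ 8679.55 mg.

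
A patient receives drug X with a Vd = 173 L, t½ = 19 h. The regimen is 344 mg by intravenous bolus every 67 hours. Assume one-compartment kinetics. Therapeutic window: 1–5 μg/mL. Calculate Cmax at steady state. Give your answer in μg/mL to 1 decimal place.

2.2 μg/mL

τ/t½ = 67/19 ≈ 3.5263, so fraction remaining f = (1/2)^(67/19) ≈ 0.0868.
Accumulation ratio R = 1/(1 − f) ≈ 1/0.9132 ≈ 1.0951.
Each bolus raises the concentration by D/Vd = 344/173 ≈ 1.988 μg/mL.
Steady-state peak Cmax,ss = C₀·R ≈ 1.988 × 1.0951 ≈ 2.177 μg/mL.
Peak 2.2 μg/mL vs MTC 5 μg/mL: below toxic threshold.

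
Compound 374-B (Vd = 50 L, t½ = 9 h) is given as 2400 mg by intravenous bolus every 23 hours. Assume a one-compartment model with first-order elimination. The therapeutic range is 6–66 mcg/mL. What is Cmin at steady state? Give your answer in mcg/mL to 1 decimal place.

k = ln2/t½ = ln2/9 ≈ 0.077016 h⁻¹; fraction remaining f = e^(−kτ) = e^(−0.077016×23) ≈ 0.1701.
Single-dose peak C₀ = D/Vd = 2400/50 ≈ 48.000 mcg/mL.
Steady-state trough Cmin,ss = C₀·f/(1−f) ≈ 48.000 × 0.1701/0.8299 ≈ 9.838 mcg/mL.
Trough 9.8 mcg/mL vs MEC 6 mcg/mL: adequate.

9.8 mcg/mL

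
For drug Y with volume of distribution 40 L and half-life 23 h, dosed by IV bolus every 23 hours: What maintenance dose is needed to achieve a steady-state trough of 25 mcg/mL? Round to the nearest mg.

τ/t½ = 23/23 ≈ 1, so f = (1/2)^(23/23) ≈ 0.500000.
Cmin,ss = (D/Vd)·f/(1−f), so D = Cmin,ss·Vd·(1−f)/f.
D = 25 × 40 × (1−f)/f ≈ 25 × 40 × 1.00000 ≈ 1000.00 mg.

1000 mg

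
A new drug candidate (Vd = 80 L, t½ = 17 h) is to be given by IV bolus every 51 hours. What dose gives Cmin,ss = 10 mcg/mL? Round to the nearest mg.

5600 mg

τ/t½ = 51/17 ≈ 3, so f = (1/2)^(51/17) ≈ 0.125000.
Cmin,ss = (D/Vd)·f/(1−f), so D = Cmin,ss·Vd·(1−f)/f.
D = 10 × 80 × (1−f)/f ≈ 10 × 80 × 7.00000 ≈ 5600.00 mg.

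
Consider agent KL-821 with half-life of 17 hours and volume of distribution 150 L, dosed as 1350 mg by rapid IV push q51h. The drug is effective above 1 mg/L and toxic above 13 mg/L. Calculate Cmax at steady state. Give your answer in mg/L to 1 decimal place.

10.3 mg/L

The dosing interval is 3 half-lives, so f = 2^(−3) = 0.125.
At steady state, R = 1/(1 − 0.125) = 8/7.
Single-dose peak C₀ = D/Vd = 1350/150 = 9 mg/L.
Steady-state peak Cmax,ss = C₀·R = 9 × 8/7 ≈ 10.286 mg/L.
Peak 10.3 mg/L vs MTC 13 mg/L: below toxic threshold.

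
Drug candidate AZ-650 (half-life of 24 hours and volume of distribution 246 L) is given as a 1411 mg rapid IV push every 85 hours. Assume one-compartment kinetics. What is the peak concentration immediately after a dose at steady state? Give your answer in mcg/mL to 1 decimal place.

k = ln2/t½ = ln2/24 ≈ 0.028881 h⁻¹; fraction remaining f = e^(−kτ) = e^(−0.028881×85) ≈ 0.0859.
Accumulation ratio R = 1/(1 − f) ≈ 1/0.9141 ≈ 1.0940.
Each bolus raises the concentration by D/Vd = 1411/246 ≈ 5.736 mcg/mL.
Steady-state peak Cmax,ss = C₀·R ≈ 5.736 × 1.0940 ≈ 6.275 mcg/mL.

6.3 mcg/mL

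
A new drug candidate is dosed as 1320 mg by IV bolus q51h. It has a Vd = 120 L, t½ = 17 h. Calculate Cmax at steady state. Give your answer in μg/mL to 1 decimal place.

12.6 μg/mL

The dosing interval is 3 half-lives, so f = 2^(−3) = 0.125.
Accumulation ratio R = 1/(1 − f) = 1/0.875 = 8/7.
Single-dose peak C₀ = D/Vd = 1320/120 = 11 μg/mL.
Steady-state peak Cmax,ss = C₀·R = 11 × 8/7 ≈ 12.571 μg/mL.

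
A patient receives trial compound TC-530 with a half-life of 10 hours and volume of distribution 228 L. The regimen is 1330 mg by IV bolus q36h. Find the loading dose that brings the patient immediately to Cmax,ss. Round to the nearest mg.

1450 mg

f = (1/2)^(36/10) ≈ 0.082469; accumulation ratio R = 1/(1−f) ≈ 1.08988.
Loading dose to hit Cmax,ss on first dose: D_load = D_maint·R ≈ 1330 × 1.08988 ≈ 1449.54 mg.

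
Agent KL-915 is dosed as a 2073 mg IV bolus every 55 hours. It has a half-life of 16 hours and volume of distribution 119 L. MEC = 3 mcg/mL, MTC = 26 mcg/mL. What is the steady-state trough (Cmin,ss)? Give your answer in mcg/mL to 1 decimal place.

Over one 55-h interval, 55/16 ≈ 3.4375 half-lives elapse, leaving f ≈ 0.0923 of each dose.
Accumulation ratio R = 1/(1 − f) ≈ 1/0.9077 ≈ 1.1017.
Each bolus raises the concentration by D/Vd = 2073/119 ≈ 17.420 mcg/mL.
Steady-state peak Cmax,ss = C₀·R ≈ 17.420 × 1.1017 ≈ 19.192 mcg/mL.
One interval later, Cmin,ss = Cmax,ss·e^(−kτ) ≈ 19.192 × 0.0923 ≈ 1.771 mcg/mL.
Trough 1.8 mcg/mL vs MEC 3 mcg/mL: subtherapeutic.

1.8 mcg/mL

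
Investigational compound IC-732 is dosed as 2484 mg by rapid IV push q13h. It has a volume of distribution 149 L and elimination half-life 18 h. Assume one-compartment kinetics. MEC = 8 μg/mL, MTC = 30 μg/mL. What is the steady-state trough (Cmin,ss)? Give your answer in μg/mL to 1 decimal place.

25.7 μg/mL

τ/t½ = 13/18 ≈ 0.72222, so fraction remaining f = (1/2)^(13/18) ≈ 0.6062.
Each bolus raises the concentration by D/Vd = 2484/149 ≈ 16.671 μg/mL.
Steady-state trough Cmin,ss = C₀·f/(1−f) ≈ 16.671 × 0.6062/0.3938 ≈ 25.663 μg/mL.
Trough 25.7 μg/mL vs MEC 8 μg/mL: adequate.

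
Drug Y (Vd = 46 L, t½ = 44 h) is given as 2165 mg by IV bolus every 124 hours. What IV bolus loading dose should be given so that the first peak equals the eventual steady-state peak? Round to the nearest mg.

2523 mg

f = (1/2)^(124/44) ≈ 0.141789; accumulation ratio R = 1/(1−f) ≈ 1.16521.
Loading dose to hit Cmax,ss on first dose: D_load = D_maint·R ≈ 2165 × 1.16521 ≈ 2522.68 mg.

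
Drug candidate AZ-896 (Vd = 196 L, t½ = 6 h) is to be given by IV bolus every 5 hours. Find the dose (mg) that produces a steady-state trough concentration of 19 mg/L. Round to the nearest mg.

2911 mg

τ/t½ = 5/6 ≈ 0.83333, so f = (1/2)^(5/6) ≈ 0.561231.
Cmin,ss = (D/Vd)·f/(1−f), so D = Cmin,ss·Vd·(1−f)/f.
D = 19 × 196 × (1−f)/f ≈ 19 × 196 × 0.78180 ≈ 2911.42 mg.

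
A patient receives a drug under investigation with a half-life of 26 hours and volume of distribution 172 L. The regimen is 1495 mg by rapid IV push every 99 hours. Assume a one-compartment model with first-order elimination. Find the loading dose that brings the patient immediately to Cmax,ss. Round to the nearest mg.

f = (1/2)^(99/26) ≈ 0.071412; accumulation ratio R = 1/(1−f) ≈ 1.07690.
Loading dose to hit Cmax,ss on first dose: D_load = D_maint·R ≈ 1495 × 1.07690 ≈ 1609.97 mg.

1610 mg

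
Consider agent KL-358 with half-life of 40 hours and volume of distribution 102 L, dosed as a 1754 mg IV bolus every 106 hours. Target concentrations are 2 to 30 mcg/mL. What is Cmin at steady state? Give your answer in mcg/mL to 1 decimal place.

k = ln2/t½ = ln2/40 ≈ 0.017329 h⁻¹; fraction remaining f = e^(−kτ) = e^(−0.017329×106) ≈ 0.1593.
Accumulation ratio R = 1/(1 − f) ≈ 1/0.8407 ≈ 1.1895.
Each bolus raises the concentration by D/Vd = 1754/102 ≈ 17.196 mcg/mL.
Steady-state peak Cmax,ss = C₀·R ≈ 17.196 × 1.1895 ≈ 20.455 mcg/mL.
Steady-state trough Cmin,ss = Cmax,ss·f ≈ 20.455 × 0.1593 ≈ 3.258 mcg/mL.
Trough 3.3 mcg/mL vs MEC 2 mcg/mL: adequate.

3.3 mcg/mL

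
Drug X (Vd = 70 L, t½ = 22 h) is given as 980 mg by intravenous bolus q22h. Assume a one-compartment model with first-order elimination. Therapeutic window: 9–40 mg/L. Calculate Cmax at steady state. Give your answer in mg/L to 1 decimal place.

τ = 22 h = 1 half-life, so f = (1/2)^1 = 0.5.
Accumulation ratio R = 1/(1 − f) = 1/0.5 = 2/1.
Single-dose peak C₀ = D/Vd = 980/70 = 14 mg/L.
Steady-state peak Cmax,ss = C₀·R = 14 × 2/1 ≈ 28.000 mg/L.
Peak 28.0 mg/L vs MTC 40 mg/L: below toxic threshold.

28.0 mg/L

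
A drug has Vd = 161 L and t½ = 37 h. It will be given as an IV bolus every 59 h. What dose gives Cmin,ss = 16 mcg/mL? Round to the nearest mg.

5204 mg

τ/t½ = 59/37 ≈ 1.5946, so f = (1/2)^(59/37) ≈ 0.331115.
Cmin,ss = (D/Vd)·f/(1−f), so D = Cmin,ss·Vd·(1−f)/f.
D = 16 × 161 × (1−f)/f ≈ 16 × 161 × 2.02010 ≈ 5203.78 mg.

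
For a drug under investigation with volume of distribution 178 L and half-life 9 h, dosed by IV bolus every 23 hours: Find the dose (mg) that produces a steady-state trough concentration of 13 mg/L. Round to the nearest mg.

τ/t½ = 23/9 ≈ 2.5556, so f = (1/2)^(23/9) ≈ 0.170099.
Cmin,ss = (D/Vd)·f/(1−f), so D = Cmin,ss·Vd·(1−f)/f.
D = 13 × 178 × (1−f)/f ≈ 13 × 178 × 4.87893 ≈ 11289.84 mg.

11290 mg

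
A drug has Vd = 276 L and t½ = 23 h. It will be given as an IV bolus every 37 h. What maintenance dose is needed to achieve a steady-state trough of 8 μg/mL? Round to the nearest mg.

τ/t½ = 37/23 ≈ 1.6087, so f = (1/2)^(37/23) ≈ 0.327895.
Cmin,ss = (D/Vd)·f/(1−f), so D = Cmin,ss·Vd·(1−f)/f.
D = 8 × 276 × (1−f)/f ≈ 8 × 276 × 2.04976 ≈ 4525.87 mg.

4526 mg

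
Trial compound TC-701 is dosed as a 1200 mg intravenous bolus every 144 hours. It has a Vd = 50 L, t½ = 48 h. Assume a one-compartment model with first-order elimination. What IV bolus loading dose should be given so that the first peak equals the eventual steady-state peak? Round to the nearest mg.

f = (1/2)^(144/48) ≈ 0.125000; accumulation ratio R = 1/(1−f) ≈ 1.14286.
Loading dose to hit Cmax,ss on first dose: D_load = D_maint·R ≈ 1200 × 1.14286 ≈ 1371.43 mg.

1371 mg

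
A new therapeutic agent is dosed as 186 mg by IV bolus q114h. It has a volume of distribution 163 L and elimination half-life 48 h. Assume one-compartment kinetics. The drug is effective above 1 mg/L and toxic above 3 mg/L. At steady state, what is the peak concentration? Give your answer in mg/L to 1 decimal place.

k = ln2/t½ = ln2/48 ≈ 0.014441 h⁻¹; fraction remaining f = e^(−kτ) = e^(−0.014441×114) ≈ 0.1928.
Accumulation ratio R = 1/(1 − f) ≈ 1/0.8072 ≈ 1.2389.
Single-dose peak C₀ = D/Vd = 186/163 ≈ 1.141 mg/L.
Steady-state peak Cmax,ss = C₀·R ≈ 1.141 × 1.2389 ≈ 1.414 mg/L.
Peak 1.4 mg/L vs MTC 3 mg/L: below toxic threshold.

1.4 mg/L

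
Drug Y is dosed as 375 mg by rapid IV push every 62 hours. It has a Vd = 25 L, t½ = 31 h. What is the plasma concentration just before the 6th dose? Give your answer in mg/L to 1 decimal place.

f = (1/2)^(τ/t½) = (1/2)^(62/31) ≈ 0.2500.
C₀ = D/Vd = 375/25 ≈ 15.000 mg/L.
Before the 6th dose, 5 doses have been given. Superposition: Cmin = C₀·(f + f² + … + f^5).
≈ 15.000 × (0.2500 + 0.0625 + 0.0156 + 0.0039 + 0.0010) ≈ 15.000 × 0.3330 ≈ 4.995 mg/L.

5.0 mg/L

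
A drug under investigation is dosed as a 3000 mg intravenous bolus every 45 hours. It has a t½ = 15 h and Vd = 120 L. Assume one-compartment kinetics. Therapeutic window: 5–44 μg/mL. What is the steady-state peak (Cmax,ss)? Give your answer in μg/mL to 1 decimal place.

τ = 45 h = 3 half-lives, so f = (1/2)^3 = 0.125.
Accumulation ratio R = 1/(1 − f) = 1/0.875 = 8/7.
Single-dose peak C₀ = D/Vd = 3000/120 = 25 μg/mL.
Steady-state peak Cmax,ss = C₀·R = 25 × 8/7 ≈ 28.571 μg/mL.
Peak 28.6 μg/mL vs MTC 44 μg/mL: below toxic threshold.

28.6 μg/mL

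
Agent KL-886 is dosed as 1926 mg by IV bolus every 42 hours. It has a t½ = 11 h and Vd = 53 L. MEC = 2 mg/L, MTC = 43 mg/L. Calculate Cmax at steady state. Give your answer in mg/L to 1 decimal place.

k = ln2/t½ = ln2/11 ≈ 0.063013 h⁻¹; fraction remaining f = e^(−kτ) = e^(−0.063013×42) ≈ 0.0709.
At steady state, accumulation factor R = 1/(1 − e^(−kτ)) ≈ 1.0763.
Single-dose peak C₀ = D/Vd = 1926/53 ≈ 36.340 mg/L.
Steady-state peak Cmax,ss = C₀·R ≈ 36.340 × 1.0763 ≈ 39.113 mg/L.
Peak 39.1 mg/L vs MTC 43 mg/L: below toxic threshold.

39.1 mg/L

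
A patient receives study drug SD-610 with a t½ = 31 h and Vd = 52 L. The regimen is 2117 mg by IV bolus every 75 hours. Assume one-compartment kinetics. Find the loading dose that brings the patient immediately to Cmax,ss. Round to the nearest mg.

2604 mg

f = (1/2)^(75/31) ≈ 0.186940; accumulation ratio R = 1/(1−f) ≈ 1.22992.
Loading dose to hit Cmax,ss on first dose: D_load = D_maint·R ≈ 2117 × 1.22992 ≈ 2603.74 mg.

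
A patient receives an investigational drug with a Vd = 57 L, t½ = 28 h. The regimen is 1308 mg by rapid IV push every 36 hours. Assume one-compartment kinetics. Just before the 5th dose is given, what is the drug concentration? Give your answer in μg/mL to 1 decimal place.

f = (1/2)^(τ/t½) = (1/2)^(36/28) ≈ 0.4102.
C₀ = D/Vd = 1308/57 ≈ 22.947 μg/mL.
Before the 5th dose, 4 doses have been given. Superposition: Cmin = C₀·(f + f² + … + f^4).
≈ 22.947 × (0.4102 + 0.1683 + 0.0690 + 0.0283) ≈ 22.947 × 0.6758 ≈ 15.508 μg/mL.

15.5 μg/mL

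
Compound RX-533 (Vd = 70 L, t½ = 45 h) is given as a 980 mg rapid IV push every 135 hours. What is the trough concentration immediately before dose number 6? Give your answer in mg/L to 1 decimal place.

f = (1/2)^(τ/t½) = (1/2)^(135/45) ≈ 0.1250.
C₀ = D/Vd = 980/70 ≈ 14.000 mg/L.
Before the 6th dose, 5 doses have been given. Superposition: Cmin = C₀·(f + f² + … + f^5).
≈ 14.000 × (0.1250 + 0.0156 + 0.0020 + 0.0002 + 0.0000) ≈ 14.000 × 0.1428 ≈ 1.999 mg/L.

2.0 mg/L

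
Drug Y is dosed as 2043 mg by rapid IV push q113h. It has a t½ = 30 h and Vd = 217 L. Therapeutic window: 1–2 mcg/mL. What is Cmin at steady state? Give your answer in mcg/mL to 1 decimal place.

0.7 mcg/mL

τ/t½ = 113/30 ≈ 3.7667, so fraction remaining f = (1/2)^(113/30) ≈ 0.0735.
Single-dose peak C₀ = D/Vd = 2043/217 ≈ 9.415 mcg/mL.
Steady-state trough Cmin,ss = C₀·f/(1−f) ≈ 9.415 × 0.0735/0.9265 ≈ 0.747 mcg/mL.
Trough 0.7 mcg/mL vs MEC 1 mcg/mL: subtherapeutic.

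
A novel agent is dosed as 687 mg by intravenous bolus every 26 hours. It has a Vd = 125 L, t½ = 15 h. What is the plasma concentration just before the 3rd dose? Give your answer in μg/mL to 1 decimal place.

f = (1/2)^(τ/t½) = (1/2)^(26/15) ≈ 0.3008.
C₀ = D/Vd = 687/125 ≈ 5.496 μg/mL.
Before the 3rd dose, 2 doses have been given. Superposition: Cmin = C₀·(f + f²).
≈ 5.496 × (0.3008 + 0.0905) ≈ 5.496 × 0.3913 ≈ 2.151 μg/mL.

2.2 μg/mL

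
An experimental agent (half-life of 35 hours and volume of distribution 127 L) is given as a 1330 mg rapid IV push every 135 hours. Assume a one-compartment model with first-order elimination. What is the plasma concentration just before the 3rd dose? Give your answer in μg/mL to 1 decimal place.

0.8 μg/mL

f = (1/2)^(τ/t½) = (1/2)^(135/35) ≈ 0.0690.
C₀ = D/Vd = 1330/127 ≈ 10.472 μg/mL.
Before the 3rd dose, 2 doses have been given. Superposition: Cmin = C₀·(f + f²).
≈ 10.472 × (0.0690 + 0.0048) ≈ 10.472 × 0.0738 ≈ 0.773 μg/mL.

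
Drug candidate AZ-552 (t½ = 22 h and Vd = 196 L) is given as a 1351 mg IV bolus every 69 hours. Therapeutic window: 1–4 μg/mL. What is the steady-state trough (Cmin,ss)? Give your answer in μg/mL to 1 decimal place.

τ/t½ = 69/22 ≈ 3.1364, so fraction remaining f = (1/2)^(69/22) ≈ 0.1137.
Single-dose peak C₀ = D/Vd = 1351/196 ≈ 6.893 μg/mL.
Steady-state trough Cmin,ss = C₀·f/(1−f) ≈ 6.893 × 0.1137/0.8863 ≈ 0.884 μg/mL.
Trough 0.9 μg/mL vs MEC 1 μg/mL: subtherapeutic.

0.9 μg/mL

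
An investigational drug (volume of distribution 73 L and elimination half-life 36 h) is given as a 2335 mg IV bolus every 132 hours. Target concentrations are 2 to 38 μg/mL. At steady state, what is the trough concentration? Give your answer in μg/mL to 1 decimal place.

τ/t½ = 132/36 ≈ 3.6667, so fraction remaining f = (1/2)^(132/36) ≈ 0.0787.
Accumulation ratio R = 1/(1 − f) ≈ 1/0.9213 ≈ 1.0854.
Each bolus raises the concentration by D/Vd = 2335/73 ≈ 31.986 μg/mL.
Cmax,ss = C₀/(1 − f) ≈ 31.986/0.9213 ≈ 34.718 μg/mL.
One interval later, Cmin,ss = Cmax,ss·e^(−kτ) ≈ 34.718 × 0.0787 ≈ 2.732 μg/mL.
Trough 2.7 μg/mL vs MEC 2 μg/mL: adequate.

2.7 μg/mL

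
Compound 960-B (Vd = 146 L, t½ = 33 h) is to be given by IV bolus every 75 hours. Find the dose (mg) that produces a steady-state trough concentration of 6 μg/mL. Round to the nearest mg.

τ/t½ = 75/33 ≈ 2.2727, so f = (1/2)^(75/33) ≈ 0.206938.
Cmin,ss = (D/Vd)·f/(1−f), so D = Cmin,ss·Vd·(1−f)/f.
D = 6 × 146 × (1−f)/f ≈ 6 × 146 × 3.83237 ≈ 3357.16 mg.

3357 mg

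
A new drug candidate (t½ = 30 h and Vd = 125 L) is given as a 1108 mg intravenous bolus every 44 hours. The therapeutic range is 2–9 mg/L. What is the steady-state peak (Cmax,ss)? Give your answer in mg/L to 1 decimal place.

τ/t½ = 44/30 ≈ 1.4667, so fraction remaining f = (1/2)^(44/30) ≈ 0.3618.
At steady state, accumulation factor R = 1/(1 − e^(−kτ)) ≈ 1.5669.
Single-dose peak C₀ = D/Vd = 1108/125 ≈ 8.864 mg/L.
Steady-state peak Cmax,ss = C₀·R ≈ 8.864 × 1.5669 ≈ 13.889 mg/L.
Peak 13.9 mg/L vs MTC 9 mg/L: exceeds toxic threshold.

13.9 mg/L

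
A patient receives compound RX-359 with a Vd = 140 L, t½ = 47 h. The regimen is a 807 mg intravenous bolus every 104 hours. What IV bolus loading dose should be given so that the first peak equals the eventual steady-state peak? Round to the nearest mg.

1029 mg

f = (1/2)^(104/47) ≈ 0.215720; accumulation ratio R = 1/(1−f) ≈ 1.27505.
Loading dose to hit Cmax,ss on first dose: D_load = D_maint·R ≈ 807 × 1.27505 ≈ 1028.97 mg.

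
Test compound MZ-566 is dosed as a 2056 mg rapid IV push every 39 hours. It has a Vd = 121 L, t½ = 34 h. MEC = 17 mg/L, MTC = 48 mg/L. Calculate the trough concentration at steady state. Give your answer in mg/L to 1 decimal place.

τ/t½ = 39/34 ≈ 1.1471, so fraction remaining f = (1/2)^(39/34) ≈ 0.4515.
Accumulation ratio R = 1/(1 − f) ≈ 1/0.5485 ≈ 1.8232.
Single-dose peak C₀ = D/Vd = 2056/121 ≈ 16.992 mg/L.
Steady-state peak Cmax,ss = C₀·R ≈ 16.992 × 1.8232 ≈ 30.980 mg/L.
Steady-state trough Cmin,ss = Cmax,ss·f ≈ 30.980 × 0.4515 ≈ 13.987 mg/L.
Trough 14.0 mg/L vs MEC 17 mg/L: subtherapeutic.

14.0 mg/L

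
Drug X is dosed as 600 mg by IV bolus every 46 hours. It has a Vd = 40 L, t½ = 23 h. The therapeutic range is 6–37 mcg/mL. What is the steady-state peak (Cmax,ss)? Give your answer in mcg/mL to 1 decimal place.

20.0 mcg/mL

The dosing interval is 2 half-lives, so f = 2^(−2) = 0.25.
Accumulation ratio R = 1/(1 − f) = 1/0.75 = 4/3.
Single-dose peak C₀ = D/Vd = 600/40 = 15 mcg/mL.
Steady-state peak Cmax,ss = C₀·R = 15 × 4/3 ≈ 20.000 mcg/mL.
Peak 20.0 mcg/mL vs MTC 37 mcg/mL: below toxic threshold.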